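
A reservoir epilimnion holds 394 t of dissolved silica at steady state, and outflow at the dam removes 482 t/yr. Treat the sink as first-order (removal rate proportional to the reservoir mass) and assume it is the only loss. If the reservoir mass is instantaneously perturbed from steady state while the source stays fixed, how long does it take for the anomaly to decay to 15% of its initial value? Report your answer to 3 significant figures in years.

1.55 yr

For a linear reservoir the anomaly decays as exp(−t/τ) with τ = M/F = 394/482 = 0.8174 yr.
exp(−t/τ) = 0.15 ⇒ t = −τ ln(0.15) = 0.8174 × 1.897 = 1.551 yr.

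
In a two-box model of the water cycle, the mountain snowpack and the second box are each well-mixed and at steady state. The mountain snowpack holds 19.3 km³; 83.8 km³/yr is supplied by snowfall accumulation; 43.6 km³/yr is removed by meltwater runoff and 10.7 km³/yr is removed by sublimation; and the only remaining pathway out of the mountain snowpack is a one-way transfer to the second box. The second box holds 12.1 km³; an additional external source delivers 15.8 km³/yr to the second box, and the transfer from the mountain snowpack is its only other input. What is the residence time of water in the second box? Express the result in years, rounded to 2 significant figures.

0.27 yr

Balance the mountain snowpack: ΣF_in = 83.800 km³/yr.
Transfer to the second box = ΣF_in − (43.6 + 10.7) = 29.500 km³/yr.
Total input to the second box = 29.500 + 15.8 = 45.300 km³/yr; at steady state this equals its total output.
τ = M / F = 12.1 / 45.300 = 0.2671 yr.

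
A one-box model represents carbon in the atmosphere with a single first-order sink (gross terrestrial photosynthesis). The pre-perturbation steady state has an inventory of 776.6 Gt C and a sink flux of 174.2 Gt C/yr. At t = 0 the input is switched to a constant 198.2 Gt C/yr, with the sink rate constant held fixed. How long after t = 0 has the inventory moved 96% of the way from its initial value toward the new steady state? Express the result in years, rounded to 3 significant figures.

τ = M₀/F₀ = 776.6/174.2 = 4.458 yr.
The remaining gap fraction is e^(−t/τ); 96% covered ⇒ e^(−t/τ) = 0.0400.
t = −τ ln(0.0400) = 4.458 × 3.219 = 14.35 yr.

14.4 yr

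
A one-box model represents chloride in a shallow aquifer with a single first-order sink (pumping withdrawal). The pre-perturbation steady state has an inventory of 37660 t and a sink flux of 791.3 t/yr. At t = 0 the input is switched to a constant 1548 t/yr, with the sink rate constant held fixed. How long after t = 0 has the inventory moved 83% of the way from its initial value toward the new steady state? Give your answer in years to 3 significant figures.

τ = M₀/F₀ = 37660/791.3 = 47.59 yr.
The remaining gap fraction is e^(−t/τ); 83% covered ⇒ e^(−t/τ) = 0.170.
t = −τ ln(0.170) = 47.59 × 1.772 = 84.33 yr.

84.3 yr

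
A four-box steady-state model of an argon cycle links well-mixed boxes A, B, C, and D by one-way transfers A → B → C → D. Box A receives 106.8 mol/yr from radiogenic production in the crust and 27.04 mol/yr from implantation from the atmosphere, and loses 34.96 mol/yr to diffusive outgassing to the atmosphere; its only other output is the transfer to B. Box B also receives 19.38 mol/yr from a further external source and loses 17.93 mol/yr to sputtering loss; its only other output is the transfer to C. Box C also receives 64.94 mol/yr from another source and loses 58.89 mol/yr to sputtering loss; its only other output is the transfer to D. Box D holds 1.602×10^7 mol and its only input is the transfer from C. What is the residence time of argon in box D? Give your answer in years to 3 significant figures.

Box A: F(A→B) = (106.8 + 27.04) − 34.96 = 98.880 mol/yr.
Box B: F(B→C) = (98.880 + 19.38) − 17.93 = 100.33 mol/yr.
Box C: F(C→D) = (100.33 + 64.94) − 58.89 = 106.38 mol/yr.
Box D throughput = its input = 106.38 mol/yr; τ = 1.602×10^7 / 106.38 = 150600 yr.

151000 yr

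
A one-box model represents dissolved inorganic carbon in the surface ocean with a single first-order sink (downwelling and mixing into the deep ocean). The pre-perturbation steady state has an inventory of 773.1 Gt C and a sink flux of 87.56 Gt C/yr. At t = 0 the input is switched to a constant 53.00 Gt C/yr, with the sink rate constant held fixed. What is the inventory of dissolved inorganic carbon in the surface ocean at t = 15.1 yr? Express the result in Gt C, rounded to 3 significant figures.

523 Gt C

τ = M₀/F₀ = 773.1/87.56 = 8.829 yr; rate constant k = 1/τ.
New steady state M_∞ = F₁/k = F₁·τ = 53.00 × 8.829 = 467.96 Gt C.
M(t) = M_∞ + (M₀ − M_∞)·e^(−t/τ); t/τ = 15.1/8.829 = 1.710, so e^(−t/τ) = 0.1808.
M(t) = 467.96 + 305.1 × 0.1808 = 523.14 Gt C.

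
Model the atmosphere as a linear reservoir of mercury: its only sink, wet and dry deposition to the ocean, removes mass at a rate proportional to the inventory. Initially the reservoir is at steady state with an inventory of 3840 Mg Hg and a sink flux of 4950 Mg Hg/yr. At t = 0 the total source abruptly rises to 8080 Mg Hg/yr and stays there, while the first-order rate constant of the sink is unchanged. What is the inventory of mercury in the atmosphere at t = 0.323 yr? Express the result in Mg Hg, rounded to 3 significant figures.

τ = M₀/F₀ = 3840/4950 = 0.7758 yr; rate constant k = 1/τ.
New steady state M_∞ = F₁/k = F₁·τ = 8080 × 0.7758 = 6268.1 Mg Hg.
M(t) = M_∞ + (M₀ − M_∞)·e^(−t/τ); t/τ = 0.323/0.7758 = 0.4164, so e^(−t/τ) = 0.6594.
M(t) = 6268.1 − 2428 × 0.6594 = 4666.9 Mg Hg.

4670 Mg Hg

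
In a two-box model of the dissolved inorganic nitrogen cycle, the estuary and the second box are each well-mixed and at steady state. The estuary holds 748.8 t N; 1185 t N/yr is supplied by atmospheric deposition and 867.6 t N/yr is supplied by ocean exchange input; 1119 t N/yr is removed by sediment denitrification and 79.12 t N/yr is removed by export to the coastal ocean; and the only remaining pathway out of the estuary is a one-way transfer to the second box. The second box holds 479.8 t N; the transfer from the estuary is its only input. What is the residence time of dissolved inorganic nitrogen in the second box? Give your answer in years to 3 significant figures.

0.562 yr

Balance the estuary: ΣF_in = 1185 + 867.6 = 2052.6 t N/yr.
Transfer to the second box = ΣF_in − (1119 + 79.12) = 854.48 t N/yr.
At steady state the output of the second box equals its input, 854.48 t N/yr.
τ = M / F = 479.8 / 854.48 = 0.5615 yr.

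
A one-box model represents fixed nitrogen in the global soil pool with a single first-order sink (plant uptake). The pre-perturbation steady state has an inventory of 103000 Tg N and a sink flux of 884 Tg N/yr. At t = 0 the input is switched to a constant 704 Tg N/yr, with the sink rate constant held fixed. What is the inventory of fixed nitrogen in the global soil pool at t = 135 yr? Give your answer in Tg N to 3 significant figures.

88600 Tg N

Residence time τ = M₀/F₀ = 116.5 yr. The eventual steady state is M_∞ = M₀·(F₁/F₀) = 103000 × 704/884 = 82027 Tg N.
The anomaly ΔM(t) = M(t) − M_∞ decays as ΔM₀·e^(−t/τ) with ΔM₀ = 103000 − 82027 = 20970 Tg N.
At t = 135 yr, e^(−t/τ) = e^(−1.159) = 0.3139, so ΔM = 6584 Tg N and M = 82027 + 6584 = 88611 Tg N.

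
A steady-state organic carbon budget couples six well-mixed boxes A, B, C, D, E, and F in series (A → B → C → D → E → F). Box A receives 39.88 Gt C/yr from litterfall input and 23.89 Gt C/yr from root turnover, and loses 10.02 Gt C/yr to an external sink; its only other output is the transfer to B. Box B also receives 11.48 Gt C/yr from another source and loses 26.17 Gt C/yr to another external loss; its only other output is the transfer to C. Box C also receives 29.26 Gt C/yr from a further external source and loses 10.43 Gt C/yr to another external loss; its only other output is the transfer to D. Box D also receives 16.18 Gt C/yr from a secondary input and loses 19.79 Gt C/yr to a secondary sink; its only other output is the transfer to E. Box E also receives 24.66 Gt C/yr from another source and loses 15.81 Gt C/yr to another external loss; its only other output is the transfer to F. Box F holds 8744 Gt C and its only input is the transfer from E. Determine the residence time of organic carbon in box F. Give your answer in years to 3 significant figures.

139 yr

Box A: F(A→B) = (39.88 + 23.89) − 10.02 = 53.750 Gt C/yr.
Box B: F(B→C) = (53.750 + 11.48) − 26.17 = 39.060 Gt C/yr.
Box C: F(C→D) = (39.060 + 29.26) − 10.43 = 57.890 Gt C/yr.
Box D: F(D→E) = (57.890 + 16.18) − 19.79 = 54.280 Gt C/yr.
Box E: F(E→F) = (54.280 + 24.66) − 15.81 = 63.130 Gt C/yr.
Box F throughput = its input = 63.130 Gt C/yr; τ = 8744 / 63.130 = 138.5 yr.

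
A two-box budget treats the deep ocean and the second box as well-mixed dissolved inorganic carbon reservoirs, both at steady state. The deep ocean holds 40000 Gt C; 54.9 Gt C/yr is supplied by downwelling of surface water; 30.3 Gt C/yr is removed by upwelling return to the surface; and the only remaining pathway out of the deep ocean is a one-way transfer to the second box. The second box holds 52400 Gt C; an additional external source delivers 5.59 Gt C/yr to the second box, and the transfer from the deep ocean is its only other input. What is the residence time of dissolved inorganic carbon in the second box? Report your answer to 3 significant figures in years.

Balance the deep ocean: ΣF_in = 54.900 Gt C/yr.
Transfer to the second box = ΣF_in − (30.3) = 24.600 Gt C/yr.
Total input to the second box = 24.600 + 5.59 = 30.190 Gt C/yr; at steady state this equals its total output.
τ = M / F = 52400 / 30.190 = 1736 yr.

1740 yr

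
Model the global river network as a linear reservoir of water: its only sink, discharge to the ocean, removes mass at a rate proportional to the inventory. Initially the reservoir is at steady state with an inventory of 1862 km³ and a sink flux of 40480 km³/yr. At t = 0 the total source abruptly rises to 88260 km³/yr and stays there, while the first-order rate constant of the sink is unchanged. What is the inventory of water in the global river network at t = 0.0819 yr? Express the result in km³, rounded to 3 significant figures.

3690 km³

The sink rate constant is k = F₀/M₀ = 40480/1862 = 21.74 yr⁻¹.
Solving dM/dt = F₁ − kM with M(0) = M₀ gives M(t) = F₁/k + (M₀ − F₁/k)·e^(−kt).
F₁/k = 88260/21.74 = 4059.8 km³; kt = 21.74 × 0.0819 = 1.781, e^(−kt) = 0.1686.
M(0.0819) = 4059.8 + (1862 − 4059.8) × 0.1686 = 4059.8 − 370.4 = 3689.3 km³.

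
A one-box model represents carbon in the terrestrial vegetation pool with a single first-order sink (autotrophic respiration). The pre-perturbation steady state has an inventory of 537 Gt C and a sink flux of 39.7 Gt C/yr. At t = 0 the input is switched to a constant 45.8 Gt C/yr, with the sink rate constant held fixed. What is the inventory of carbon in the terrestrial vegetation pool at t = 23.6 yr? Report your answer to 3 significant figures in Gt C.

Residence time τ = M₀/F₀ = 13.53 yr. The eventual steady state is M_∞ = M₀·(F₁/F₀) = 537 × 45.8/39.7 = 619.51 Gt C.
The anomaly ΔM(t) = M(t) − M_∞ decays as ΔM₀·e^(−t/τ) with ΔM₀ = 537 − 619.51 = −82.51 Gt C.
At t = 23.6 yr, e^(−t/τ) = e^(−1.745) = 0.1747, so ΔM = −14.41 Gt C and M = 619.51 − 14.41 = 605.10 Gt C.

605 Gt C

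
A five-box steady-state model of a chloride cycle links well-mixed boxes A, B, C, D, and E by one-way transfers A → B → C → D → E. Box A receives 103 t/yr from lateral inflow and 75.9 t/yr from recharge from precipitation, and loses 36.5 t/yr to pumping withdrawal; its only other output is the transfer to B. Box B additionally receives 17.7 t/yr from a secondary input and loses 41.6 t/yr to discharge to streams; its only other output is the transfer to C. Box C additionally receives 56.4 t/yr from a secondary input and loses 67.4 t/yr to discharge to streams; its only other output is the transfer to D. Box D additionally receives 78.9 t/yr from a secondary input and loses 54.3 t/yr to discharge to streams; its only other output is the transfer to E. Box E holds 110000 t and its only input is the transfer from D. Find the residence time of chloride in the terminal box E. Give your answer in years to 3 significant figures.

833 yr

Box A: F(A→B) = (103 + 75.9) − 36.5 = 142.40 t/yr.
Box B: F(B→C) = (142.40 + 17.7) − 41.6 = 118.50 t/yr.
Box C: F(C→D) = (118.50 + 56.4) − 67.4 = 107.50 t/yr.
Box D: F(D→E) = (107.50 + 78.9) − 54.3 = 132.10 t/yr.
Box E throughput = its input = 132.10 t/yr; τ = 110000 / 132.10 = 832.7 yr.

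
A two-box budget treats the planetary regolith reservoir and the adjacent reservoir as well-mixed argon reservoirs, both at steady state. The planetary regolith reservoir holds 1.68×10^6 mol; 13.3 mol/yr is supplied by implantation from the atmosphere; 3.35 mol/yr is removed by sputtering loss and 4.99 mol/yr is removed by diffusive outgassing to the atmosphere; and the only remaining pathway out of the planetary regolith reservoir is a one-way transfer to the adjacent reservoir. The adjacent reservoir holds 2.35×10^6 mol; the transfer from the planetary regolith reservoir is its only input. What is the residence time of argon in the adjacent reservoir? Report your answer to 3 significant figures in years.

Balance the planetary regolith reservoir: ΣF_in = 13.300 mol/yr.
Transfer to the adjacent reservoir = ΣF_in − (3.35 + 4.99) = 4.9600 mol/yr.
At steady state the output of the adjacent reservoir equals its input, 4.9600 mol/yr.
τ = M / F = 2.35×10^6 / 4.9600 = 473800 yr.

474000 yr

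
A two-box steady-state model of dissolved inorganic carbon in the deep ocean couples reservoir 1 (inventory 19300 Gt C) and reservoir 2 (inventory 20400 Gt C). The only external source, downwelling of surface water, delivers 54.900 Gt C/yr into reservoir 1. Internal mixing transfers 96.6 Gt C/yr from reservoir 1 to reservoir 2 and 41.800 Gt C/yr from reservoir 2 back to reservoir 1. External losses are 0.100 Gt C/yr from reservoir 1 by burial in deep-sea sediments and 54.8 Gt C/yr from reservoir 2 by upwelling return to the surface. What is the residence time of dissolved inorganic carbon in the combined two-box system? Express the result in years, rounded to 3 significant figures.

Residence time in the combined system uses the total inventory and the total *external* removal — internal exchanges between the two boxes cancel.
M_total = 19300 + 20400 = 39700 Gt C.
ΣF_external_out = 0.100 + 54.8 = 54.900 Gt C/yr.
τ = M_total / ΣF_ext = 39700 / 54.900 = 723.1 yr.

723 yr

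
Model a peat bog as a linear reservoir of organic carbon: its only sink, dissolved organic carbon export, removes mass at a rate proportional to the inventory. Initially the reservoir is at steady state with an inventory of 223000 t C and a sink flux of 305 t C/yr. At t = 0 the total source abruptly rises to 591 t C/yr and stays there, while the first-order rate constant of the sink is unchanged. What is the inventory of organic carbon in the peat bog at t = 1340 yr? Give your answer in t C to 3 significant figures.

399000 t C

Residence time τ = M₀/F₀ = 731.1 yr. The eventual steady state is M_∞ = M₀·(F₁/F₀) = 223000 × 591/305 = 432110 t C.
The anomaly ΔM(t) = M(t) − M_∞ decays as ΔM₀·e^(−t/τ) with ΔM₀ = 223000 − 432110 = −209100 t C.
At t = 1340 yr, e^(−t/τ) = e^(−1.833) = 0.1600, so ΔM = −33450 t C and M = 432110 − 33450 = 398660 t C.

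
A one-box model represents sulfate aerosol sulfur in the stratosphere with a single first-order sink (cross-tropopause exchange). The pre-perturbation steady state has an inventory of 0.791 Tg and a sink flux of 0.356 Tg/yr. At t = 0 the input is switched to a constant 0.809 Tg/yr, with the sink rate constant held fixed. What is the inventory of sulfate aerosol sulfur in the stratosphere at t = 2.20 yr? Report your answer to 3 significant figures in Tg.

τ = M₀/F₀ = 0.791/0.356 = 2.222 yr; rate constant k = 1/τ.
New steady state M_∞ = F₁/k = F₁·τ = 0.809 × 2.222 = 1.7975 Tg.
M(t) = M_∞ + (M₀ − M_∞)·e^(−t/τ); t/τ = 2.20/2.222 = 0.9901, so e^(−t/τ) = 0.3715.
M(t) = 1.7975 − 1.007 × 0.3715 = 1.4236 Tg.

1.42 Tg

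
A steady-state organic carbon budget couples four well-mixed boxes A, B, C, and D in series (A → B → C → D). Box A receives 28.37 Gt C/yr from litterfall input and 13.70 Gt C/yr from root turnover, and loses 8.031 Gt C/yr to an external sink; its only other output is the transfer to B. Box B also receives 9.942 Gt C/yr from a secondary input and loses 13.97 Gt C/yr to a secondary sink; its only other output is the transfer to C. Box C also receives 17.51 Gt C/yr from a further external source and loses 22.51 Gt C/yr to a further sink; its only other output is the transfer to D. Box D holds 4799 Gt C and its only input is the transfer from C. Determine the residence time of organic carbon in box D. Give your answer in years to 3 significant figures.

192 yr

Box A: F(A→B) = (28.37 + 13.70) − 8.031 = 34.039 Gt C/yr.
Box B: F(B→C) = (34.039 + 9.942) − 13.97 = 30.011 Gt C/yr.
Box C: F(C→D) = (30.011 + 17.51) − 22.51 = 25.011 Gt C/yr.
Box D throughput = its input = 25.011 Gt C/yr; τ = 4799 / 25.011 = 191.9 yr.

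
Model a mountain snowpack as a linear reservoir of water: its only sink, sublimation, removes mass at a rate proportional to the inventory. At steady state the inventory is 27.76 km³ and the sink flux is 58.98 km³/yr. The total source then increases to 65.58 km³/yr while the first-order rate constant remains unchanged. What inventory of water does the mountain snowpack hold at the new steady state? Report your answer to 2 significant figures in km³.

31 km³

Rate constant k = F/M = 58.98 / 27.76 = 2.125 yr⁻¹.
At the new steady state, source = k·M_new ⇒ M_new = 65.58 / 2.125 = 30.87 km³.
(Equivalently M_new = M × F_new/F_old = 27.76 × 65.58/58.98.)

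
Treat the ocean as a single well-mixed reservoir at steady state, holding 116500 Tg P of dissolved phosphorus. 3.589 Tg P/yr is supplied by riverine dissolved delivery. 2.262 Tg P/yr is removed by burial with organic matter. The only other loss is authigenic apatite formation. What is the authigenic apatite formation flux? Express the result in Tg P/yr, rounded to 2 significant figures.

1.3 Tg P/yr

At steady state ΣF_in = ΣF_out.
ΣF_in = 3.5890 Tg P/yr.
Authigenic apatite formation flux = ΣF_in − (2.262) = 3.5890 − 2.262 = 1.327 Tg P/yr.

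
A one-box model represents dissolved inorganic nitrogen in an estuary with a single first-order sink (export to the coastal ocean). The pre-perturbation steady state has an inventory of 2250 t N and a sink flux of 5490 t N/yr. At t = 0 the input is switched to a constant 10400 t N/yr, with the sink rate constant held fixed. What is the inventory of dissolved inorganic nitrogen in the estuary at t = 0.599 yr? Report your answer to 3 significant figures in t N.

3800 t N

The sink rate constant is k = F₀/M₀ = 5490/2250 = 2.440 yr⁻¹.
Solving dM/dt = F₁ − kM with M(0) = M₀ gives M(t) = F₁/k + (M₀ − F₁/k)·e^(−kt).
F₁/k = 10400/2.440 = 4262.3 t N; kt = 2.440 × 0.599 = 1.462, e^(−kt) = 0.2319.
M(0.599) = 4262.3 + (2250 − 4262.3) × 0.2319 = 4262.3 − 466.6 = 3795.7 t N.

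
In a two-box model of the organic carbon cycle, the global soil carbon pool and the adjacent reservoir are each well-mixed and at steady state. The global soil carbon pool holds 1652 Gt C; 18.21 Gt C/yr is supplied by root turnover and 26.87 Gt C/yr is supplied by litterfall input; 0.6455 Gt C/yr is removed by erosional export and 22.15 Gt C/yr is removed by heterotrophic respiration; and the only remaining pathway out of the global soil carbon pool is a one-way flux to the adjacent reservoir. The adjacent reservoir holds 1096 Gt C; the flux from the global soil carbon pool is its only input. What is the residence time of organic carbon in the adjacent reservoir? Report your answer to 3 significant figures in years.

49.2 yr

Balance the global soil carbon pool: ΣF_in = 18.21 + 26.87 = 45.080 Gt C/yr.
Flux to the adjacent reservoir = ΣF_in − (0.6455 + 22.15) = 22.285 Gt C/yr.
At steady state the output of the adjacent reservoir equals its input, 22.285 Gt C/yr.
τ = M / F = 1096 / 22.285 = 49.18 yr.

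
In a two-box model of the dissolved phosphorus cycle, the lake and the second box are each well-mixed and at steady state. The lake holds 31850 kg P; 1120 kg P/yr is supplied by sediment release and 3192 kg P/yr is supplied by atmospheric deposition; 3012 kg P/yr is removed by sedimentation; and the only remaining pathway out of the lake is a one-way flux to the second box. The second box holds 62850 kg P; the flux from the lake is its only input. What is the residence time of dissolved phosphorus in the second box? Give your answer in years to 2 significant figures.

Balance the lake: ΣF_in = 1120 + 3192 = 4312.0 kg P/yr.
Flux to the second box = ΣF_in − (3012) = 1300.0 kg P/yr.
At steady state the output of the second box equals its input, 1300.0 kg P/yr.
τ = M / F = 62850 / 1300.0 = 48.35 yr.

48 yr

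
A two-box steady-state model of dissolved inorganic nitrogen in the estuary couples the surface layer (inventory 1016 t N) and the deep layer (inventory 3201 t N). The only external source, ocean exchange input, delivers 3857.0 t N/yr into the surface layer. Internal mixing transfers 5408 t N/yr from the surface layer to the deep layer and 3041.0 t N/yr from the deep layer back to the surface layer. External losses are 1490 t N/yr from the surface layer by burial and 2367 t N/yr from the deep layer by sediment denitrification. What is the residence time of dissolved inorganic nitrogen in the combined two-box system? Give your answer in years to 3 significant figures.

Treat the two boxes together as one reservoir: the mixing fluxes between them are internal recycling, so τ = ΣM / Σ(external losses).
M_total = 1016 + 3201 = 4217.0 t N.
ΣF_external_out = 1490 + 2367 = 3857.0 t N/yr.
τ = M_total / ΣF_ext = 4217.0 / 3857.0 = 1.093 yr.

1.09 yr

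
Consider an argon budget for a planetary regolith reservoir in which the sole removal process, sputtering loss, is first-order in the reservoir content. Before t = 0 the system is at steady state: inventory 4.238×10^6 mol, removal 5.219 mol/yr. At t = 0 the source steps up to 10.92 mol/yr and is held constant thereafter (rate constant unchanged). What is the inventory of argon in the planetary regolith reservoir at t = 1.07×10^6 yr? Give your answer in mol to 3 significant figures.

7.63×10^6 mol

The sink rate constant is k = F₀/M₀ = 5.219/4.238×10^6 = 1.231×10^-6 yr⁻¹.
Solving dM/dt = F₁ − kM with M(0) = M₀ gives M(t) = F₁/k + (M₀ − F₁/k)·e^(−kt).
F₁/k = 10.92/1.231×10^-6 = 8.8674×10^6 mol; kt = 1.231×10^-6 × 1.07×10^6 = 1.318, e^(−kt) = 0.2678.
M(1.07×10^6) = 8.8674×10^6 + (4.238×10^6 − 8.8674×10^6) × 0.2678 = 8.8674×10^6 − 1.240×10^6 = 7.6279×10^6 mol.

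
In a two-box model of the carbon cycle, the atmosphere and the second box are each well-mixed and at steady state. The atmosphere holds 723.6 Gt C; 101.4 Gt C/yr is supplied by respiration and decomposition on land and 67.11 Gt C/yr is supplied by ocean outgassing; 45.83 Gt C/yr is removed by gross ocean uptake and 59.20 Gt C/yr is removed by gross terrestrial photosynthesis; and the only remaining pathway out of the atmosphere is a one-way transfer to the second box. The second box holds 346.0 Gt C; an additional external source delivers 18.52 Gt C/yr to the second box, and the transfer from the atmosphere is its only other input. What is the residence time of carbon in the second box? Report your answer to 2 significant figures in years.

4.2 yr

Balance the atmosphere: ΣF_in = 101.4 + 67.11 = 168.51 Gt C/yr.
Transfer to the second box = ΣF_in − (45.83 + 59.20) = 63.480 Gt C/yr.
Total input to the second box = 63.480 + 18.52 = 82.000 Gt C/yr; at steady state this equals its total output.
τ = M / F = 346.0 / 82.000 = 4.220 yr.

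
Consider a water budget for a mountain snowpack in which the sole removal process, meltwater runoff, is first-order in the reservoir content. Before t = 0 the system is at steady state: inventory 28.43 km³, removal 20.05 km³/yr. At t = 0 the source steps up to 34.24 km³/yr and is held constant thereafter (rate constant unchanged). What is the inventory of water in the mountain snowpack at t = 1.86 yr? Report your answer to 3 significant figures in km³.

τ = M₀/F₀ = 28.43/20.05 = 1.418 yr; rate constant k = 1/τ.
New steady state M_∞ = F₁/k = F₁·τ = 34.24 × 1.418 = 48.551 km³.
M(t) = M_∞ + (M₀ − M_∞)·e^(−t/τ); t/τ = 1.86/1.418 = 1.312, so e^(−t/τ) = 0.2693.
M(t) = 48.551 − 20.12 × 0.2693 = 43.131 km³.

43.1 km³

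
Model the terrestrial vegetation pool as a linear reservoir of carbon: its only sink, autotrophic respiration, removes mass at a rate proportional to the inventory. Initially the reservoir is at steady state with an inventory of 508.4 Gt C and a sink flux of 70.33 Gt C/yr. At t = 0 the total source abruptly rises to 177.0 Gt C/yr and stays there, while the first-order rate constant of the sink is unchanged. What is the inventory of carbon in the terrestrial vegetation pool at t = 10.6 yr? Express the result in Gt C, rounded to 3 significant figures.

Residence time τ = M₀/F₀ = 7.229 yr. The eventual steady state is M_∞ = M₀·(F₁/F₀) = 508.4 × 177.0/70.33 = 1279.5 Gt C.
The anomaly ΔM(t) = M(t) − M_∞ decays as ΔM₀·e^(−t/τ) with ΔM₀ = 508.4 − 1279.5 = −771.1 Gt C.
At t = 10.6 yr, e^(−t/τ) = e^(−1.466) = 0.2308, so ΔM = −177.9 Gt C and M = 1279.5 − 177.9 = 1101.6 Gt C.

1100 Gt C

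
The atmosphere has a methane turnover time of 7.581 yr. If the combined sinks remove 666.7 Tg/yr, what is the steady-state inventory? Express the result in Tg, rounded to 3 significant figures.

5050 Tg

τ = M/F ⇒ M = τ × F = 7.581 × 666.7 = 5054 Tg.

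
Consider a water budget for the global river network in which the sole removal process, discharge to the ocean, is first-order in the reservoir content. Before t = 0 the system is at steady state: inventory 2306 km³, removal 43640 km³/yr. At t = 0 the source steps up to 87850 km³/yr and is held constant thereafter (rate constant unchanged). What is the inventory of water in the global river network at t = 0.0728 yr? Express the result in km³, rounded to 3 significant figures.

τ = M₀/F₀ = 2306/43640 = 0.05284 yr; rate constant k = 1/τ.
New steady state M_∞ = F₁/k = F₁·τ = 87850 × 0.05284 = 4642.1 km³.
M(t) = M_∞ + (M₀ − M_∞)·e^(−t/τ); t/τ = 0.0728/0.05284 = 1.378, so e^(−t/τ) = 0.2522.
M(t) = 4642.1 − 2336 × 0.2522 = 4053.1 km³.

4050 km³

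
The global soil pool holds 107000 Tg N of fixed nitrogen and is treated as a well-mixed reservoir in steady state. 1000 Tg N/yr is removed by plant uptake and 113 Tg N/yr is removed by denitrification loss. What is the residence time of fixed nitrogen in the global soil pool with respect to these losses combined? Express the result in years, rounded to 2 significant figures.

96 yr

Total removal = 1000 + 113.0 = 1113.0 Tg N/yr.
τ = M / ΣF_out = 107000 / 1113.0 = 96.14 yr.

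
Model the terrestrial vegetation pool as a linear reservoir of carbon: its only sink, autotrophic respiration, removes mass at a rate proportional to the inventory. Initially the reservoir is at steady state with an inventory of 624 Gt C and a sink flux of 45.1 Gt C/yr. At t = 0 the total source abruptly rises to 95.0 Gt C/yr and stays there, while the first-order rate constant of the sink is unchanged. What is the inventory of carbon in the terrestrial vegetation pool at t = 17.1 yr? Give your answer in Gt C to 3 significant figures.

1110 Gt C

τ = M₀/F₀ = 624/45.1 = 13.84 yr; rate constant k = 1/τ.
New steady state M_∞ = F₁/k = F₁·τ = 95.0 × 13.84 = 1314.4 Gt C.
M(t) = M_∞ + (M₀ − M_∞)·e^(−t/τ); t/τ = 17.1/13.84 = 1.236, so e^(−t/τ) = 0.2906.
M(t) = 1314.4 − 690.4 × 0.2906 = 1113.8 Gt C.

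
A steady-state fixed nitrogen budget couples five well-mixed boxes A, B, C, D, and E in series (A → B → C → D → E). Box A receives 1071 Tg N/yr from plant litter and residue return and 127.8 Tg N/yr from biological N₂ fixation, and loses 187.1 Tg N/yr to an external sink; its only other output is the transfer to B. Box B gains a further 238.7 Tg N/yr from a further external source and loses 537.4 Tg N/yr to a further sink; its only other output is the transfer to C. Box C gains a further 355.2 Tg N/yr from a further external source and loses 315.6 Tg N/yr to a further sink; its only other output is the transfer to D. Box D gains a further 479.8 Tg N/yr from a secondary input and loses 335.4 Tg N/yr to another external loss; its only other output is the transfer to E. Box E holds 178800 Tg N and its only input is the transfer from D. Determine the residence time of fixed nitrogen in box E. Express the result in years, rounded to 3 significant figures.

199 yr

Box A: F(A→B) = (1071 + 127.8) − 187.1 = 1011.7 Tg N/yr.
Box B: F(B→C) = (1011.7 + 238.7) − 537.4 = 713.00 Tg N/yr.
Box C: F(C→D) = (713.00 + 355.2) − 315.6 = 752.60 Tg N/yr.
Box D: F(D→E) = (752.60 + 479.8) − 335.4 = 897.00 Tg N/yr.
Box E throughput = its input = 897.00 Tg N/yr; τ = 178800 / 897.00 = 199.3 yr.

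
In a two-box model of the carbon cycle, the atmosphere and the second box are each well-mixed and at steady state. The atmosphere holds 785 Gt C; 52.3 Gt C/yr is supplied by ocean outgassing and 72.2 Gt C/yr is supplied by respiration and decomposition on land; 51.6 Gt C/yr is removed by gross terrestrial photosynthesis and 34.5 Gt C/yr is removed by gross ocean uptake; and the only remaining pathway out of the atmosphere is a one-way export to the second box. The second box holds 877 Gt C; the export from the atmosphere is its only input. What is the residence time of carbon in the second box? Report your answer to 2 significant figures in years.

Balance the atmosphere: ΣF_in = 52.3 + 72.2 = 124.50 Gt C/yr.
Export to the second box = ΣF_in − (51.6 + 34.5) = 38.400 Gt C/yr.
At steady state the output of the second box equals its input, 38.400 Gt C/yr.
τ = M / F = 877 / 38.400 = 22.84 yr.

23 yr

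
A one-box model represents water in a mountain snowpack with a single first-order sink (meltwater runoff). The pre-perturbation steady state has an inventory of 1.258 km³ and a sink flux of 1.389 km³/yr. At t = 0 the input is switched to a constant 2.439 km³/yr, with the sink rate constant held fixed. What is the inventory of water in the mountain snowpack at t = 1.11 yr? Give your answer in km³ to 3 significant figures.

τ = M₀/F₀ = 1.258/1.389 = 0.9057 yr; rate constant k = 1/τ.
New steady state M_∞ = F₁/k = F₁·τ = 2.439 × 0.9057 = 2.2090 km³.
M(t) = M_∞ + (M₀ − M_∞)·e^(−t/τ); t/τ = 1.11/0.9057 = 1.226, so e^(−t/τ) = 0.2936.
M(t) = 2.2090 − 0.9510 × 0.2936 = 1.9298 km³.

1.93 km³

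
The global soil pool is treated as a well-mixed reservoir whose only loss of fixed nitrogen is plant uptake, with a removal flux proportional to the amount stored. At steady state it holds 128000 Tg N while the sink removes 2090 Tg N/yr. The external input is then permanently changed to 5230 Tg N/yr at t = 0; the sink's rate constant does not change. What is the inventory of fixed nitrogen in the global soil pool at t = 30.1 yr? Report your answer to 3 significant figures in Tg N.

203000 Tg N

Residence time τ = M₀/F₀ = 61.24 yr. The eventual steady state is M_∞ = M₀·(F₁/F₀) = 128000 × 5230/2090 = 320310 Tg N.
The anomaly ΔM(t) = M(t) − M_∞ decays as ΔM₀·e^(−t/τ) with ΔM₀ = 128000 − 320310 = −192300 Tg N.
At t = 30.1 yr, e^(−t/τ) = e^(−0.4915) = 0.6117, so ΔM = −117600 Tg N and M = 320310 − 117600 = 202670 Tg N.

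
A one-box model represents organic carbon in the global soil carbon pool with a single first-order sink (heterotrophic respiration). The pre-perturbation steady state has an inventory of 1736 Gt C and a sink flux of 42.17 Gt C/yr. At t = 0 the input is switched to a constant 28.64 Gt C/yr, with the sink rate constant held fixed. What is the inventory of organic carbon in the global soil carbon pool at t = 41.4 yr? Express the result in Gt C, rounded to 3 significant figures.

1380 Gt C

τ = M₀/F₀ = 1736/42.17 = 41.17 yr; rate constant k = 1/τ.
New steady state M_∞ = F₁/k = F₁·τ = 28.64 × 41.17 = 1179.0 Gt C.
M(t) = M_∞ + (M₀ − M_∞)·e^(−t/τ); t/τ = 41.4/41.17 = 1.006, so e^(−t/τ) = 0.3658.
M(t) = 1179.0 + 557.0 × 0.3658 = 1382.8 Gt C.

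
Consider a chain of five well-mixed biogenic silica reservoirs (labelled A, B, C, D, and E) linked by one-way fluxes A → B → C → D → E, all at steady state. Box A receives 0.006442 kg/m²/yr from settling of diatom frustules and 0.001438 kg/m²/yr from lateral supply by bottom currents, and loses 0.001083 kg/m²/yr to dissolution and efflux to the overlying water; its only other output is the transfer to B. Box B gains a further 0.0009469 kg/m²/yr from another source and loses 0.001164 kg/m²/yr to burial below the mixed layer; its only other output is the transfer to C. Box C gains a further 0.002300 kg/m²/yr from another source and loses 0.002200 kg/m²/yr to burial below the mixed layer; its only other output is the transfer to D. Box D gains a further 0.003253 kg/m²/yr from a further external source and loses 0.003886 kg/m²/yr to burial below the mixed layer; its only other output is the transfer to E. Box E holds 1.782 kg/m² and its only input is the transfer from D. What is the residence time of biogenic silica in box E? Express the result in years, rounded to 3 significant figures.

Box A: F(A→B) = (0.006442 + 0.001438) − 0.001083 = 0.0067970 kg/m²/yr.
Box B: F(B→C) = (0.0067970 + 0.0009469) − 0.001164 = 0.0065799 kg/m²/yr.
Box C: F(C→D) = (0.0065799 + 0.002300) − 0.002200 = 0.0066799 kg/m²/yr.
Box D: F(D→E) = (0.0066799 + 0.003253) − 0.003886 = 0.0060469 kg/m²/yr.
Box E throughput = its input = 0.0060469 kg/m²/yr; τ = 1.782 / 0.0060469 = 294.7 yr.

295 yr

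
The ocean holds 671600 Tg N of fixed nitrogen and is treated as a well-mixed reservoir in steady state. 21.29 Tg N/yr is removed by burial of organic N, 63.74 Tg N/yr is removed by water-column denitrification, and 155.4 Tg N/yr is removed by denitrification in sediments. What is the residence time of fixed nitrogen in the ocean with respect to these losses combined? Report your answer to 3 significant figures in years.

2790 yr

Total removal = 21.29 + 63.74 + 155.4 = 240.43 Tg N/yr.
τ = M / ΣF_out = 671600 / 240.43 = 2793 yr.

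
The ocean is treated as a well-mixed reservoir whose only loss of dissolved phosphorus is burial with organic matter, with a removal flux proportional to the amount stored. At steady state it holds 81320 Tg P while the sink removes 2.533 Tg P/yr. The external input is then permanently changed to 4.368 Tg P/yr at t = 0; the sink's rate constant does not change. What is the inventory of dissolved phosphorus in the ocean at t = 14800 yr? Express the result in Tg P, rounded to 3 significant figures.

Residence time τ = M₀/F₀ = 32100 yr. The eventual steady state is M_∞ = M₀·(F₁/F₀) = 81320 × 4.368/2.533 = 140230 Tg P.
The anomaly ΔM(t) = M(t) − M_∞ decays as ΔM₀·e^(−t/τ) with ΔM₀ = 81320 − 140230 = −58910 Tg P.
At t = 14800 yr, e^(−t/τ) = e^(−0.4610) = 0.6307, so ΔM = −37150 Tg P and M = 140230 − 37150 = 103080 Tg P.

103000 Tg P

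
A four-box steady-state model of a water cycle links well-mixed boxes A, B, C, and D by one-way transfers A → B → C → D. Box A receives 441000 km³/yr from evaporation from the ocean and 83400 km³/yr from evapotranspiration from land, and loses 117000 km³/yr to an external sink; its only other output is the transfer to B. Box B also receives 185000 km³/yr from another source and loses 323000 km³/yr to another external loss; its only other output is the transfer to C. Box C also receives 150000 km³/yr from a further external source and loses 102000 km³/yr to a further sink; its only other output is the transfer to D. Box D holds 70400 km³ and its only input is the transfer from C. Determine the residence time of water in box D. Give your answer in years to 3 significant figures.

0.222 yr

Box A: F(A→B) = (441000 + 83400) − 117000 = 407400 km³/yr.
Box B: F(B→C) = (407400 + 185000) − 323000 = 269400 km³/yr.
Box C: F(C→D) = (269400 + 150000) − 102000 = 317400 km³/yr.
Box D throughput = its input = 317400 km³/yr; τ = 70400 / 317400 = 0.2218 yr.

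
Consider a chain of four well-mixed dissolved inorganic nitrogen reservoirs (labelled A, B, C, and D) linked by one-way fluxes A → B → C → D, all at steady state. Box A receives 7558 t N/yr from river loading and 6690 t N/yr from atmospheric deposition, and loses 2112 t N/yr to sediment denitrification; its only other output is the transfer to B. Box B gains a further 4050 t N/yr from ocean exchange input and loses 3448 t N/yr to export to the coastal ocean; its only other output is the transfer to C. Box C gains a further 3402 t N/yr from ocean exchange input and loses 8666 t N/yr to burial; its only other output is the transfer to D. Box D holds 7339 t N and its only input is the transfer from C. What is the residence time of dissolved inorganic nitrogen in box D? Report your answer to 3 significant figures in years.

0.982 yr

Box A: F(A→B) = (7558 + 6690) − 2112 = 12136 t N/yr.
Box B: F(B→C) = (12136 + 4050) − 3448 = 12738 t N/yr.
Box C: F(C→D) = (12738 + 3402) − 8666 = 7474.0 t N/yr.
Box D throughput = its input = 7474.0 t N/yr; τ = 7339 / 7474.0 = 0.9819 yr.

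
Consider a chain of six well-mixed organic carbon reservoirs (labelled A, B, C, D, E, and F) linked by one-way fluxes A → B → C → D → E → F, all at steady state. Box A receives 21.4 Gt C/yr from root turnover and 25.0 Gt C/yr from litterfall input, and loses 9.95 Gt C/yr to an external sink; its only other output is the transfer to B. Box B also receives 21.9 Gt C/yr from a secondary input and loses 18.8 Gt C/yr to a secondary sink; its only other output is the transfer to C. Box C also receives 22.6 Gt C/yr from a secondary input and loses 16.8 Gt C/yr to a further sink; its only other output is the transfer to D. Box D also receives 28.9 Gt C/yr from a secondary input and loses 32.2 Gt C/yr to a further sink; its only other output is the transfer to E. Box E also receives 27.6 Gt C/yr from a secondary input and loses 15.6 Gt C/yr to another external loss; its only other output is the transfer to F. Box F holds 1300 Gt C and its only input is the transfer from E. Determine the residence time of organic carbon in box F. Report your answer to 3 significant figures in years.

Box A: F(A→B) = (21.4 + 25.0) − 9.95 = 36.450 Gt C/yr.
Box B: F(B→C) = (36.450 + 21.9) − 18.8 = 39.550 Gt C/yr.
Box C: F(C→D) = (39.550 + 22.6) − 16.8 = 45.350 Gt C/yr.
Box D: F(D→E) = (45.350 + 28.9) − 32.2 = 42.050 Gt C/yr.
Box E: F(E→F) = (42.050 + 27.6) − 15.6 = 54.050 Gt C/yr.
Box F throughput = its input = 54.050 Gt C/yr; τ = 1300 / 54.050 = 24.05 yr.

24.1 yr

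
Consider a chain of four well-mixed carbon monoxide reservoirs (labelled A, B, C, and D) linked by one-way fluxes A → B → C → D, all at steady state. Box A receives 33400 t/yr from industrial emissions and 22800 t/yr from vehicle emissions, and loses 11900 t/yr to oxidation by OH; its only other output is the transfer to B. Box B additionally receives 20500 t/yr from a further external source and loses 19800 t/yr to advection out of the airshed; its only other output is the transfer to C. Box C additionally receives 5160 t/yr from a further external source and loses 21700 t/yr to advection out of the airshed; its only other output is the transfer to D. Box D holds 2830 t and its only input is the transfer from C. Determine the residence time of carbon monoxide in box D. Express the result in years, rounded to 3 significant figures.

Box A: F(A→B) = (33400 + 22800) − 11900 = 44300 t/yr.
Box B: F(B→C) = (44300 + 20500) − 19800 = 45000 t/yr.
Box C: F(C→D) = (45000 + 5160) − 21700 = 28460 t/yr.
Box D throughput = its input = 28460 t/yr; τ = 2830 / 28460 = 0.09944 yr.

0.0994 yr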